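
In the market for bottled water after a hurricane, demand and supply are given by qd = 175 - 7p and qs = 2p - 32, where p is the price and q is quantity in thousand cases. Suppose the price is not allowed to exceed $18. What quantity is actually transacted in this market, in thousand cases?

Without the control the market clears where 175 - 7p = 2p - 32, i.e. p* = 23 and q* = 14.
The ceiling of 18 is below the equilibrium price 23, so it binds.
At p = 18: qd = 175 - 7·18 = 49 and qs = 2·18 - 32 = 4.
The quantity actually transacted is the short side, supply: 4.

4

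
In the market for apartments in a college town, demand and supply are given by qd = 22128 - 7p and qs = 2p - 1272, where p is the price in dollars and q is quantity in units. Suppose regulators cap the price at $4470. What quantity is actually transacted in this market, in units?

3928

In a free market, 22128 - 7p = 2p - 1272 gives the equilibrium p* = 2600, q* = 3928.
Since 4470 is above p* = 2600, the ceiling does not bind and the free-market outcome prevails.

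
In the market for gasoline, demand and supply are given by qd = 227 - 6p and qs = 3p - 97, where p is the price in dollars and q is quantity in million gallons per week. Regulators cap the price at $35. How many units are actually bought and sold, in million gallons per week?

8

Equilibrium: 227 - 6p = 3p - 97, so 324 = 9p and p* = 36, q* = 11.
Because the ceiling (35) lies below the market-clearing price, it is binding.
At p = 35: qd = 227 - 6·35 = 17 and qs = 3·35 - 97 = 8.
The quantity actually transacted is the short side, supply: 8.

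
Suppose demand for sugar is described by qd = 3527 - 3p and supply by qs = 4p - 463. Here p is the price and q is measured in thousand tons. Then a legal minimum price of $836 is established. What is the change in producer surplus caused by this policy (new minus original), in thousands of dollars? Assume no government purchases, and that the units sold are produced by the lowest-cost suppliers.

191453.5

Setting quantity demanded equal to quantity supplied, 3527 - 3p = 4p - 463, gives p* = 570 and q* = 1817.
Because the floor (836) lies above the market-clearing price, it is binding.
At p = 836: qd = 3527 - 3·836 = 1019 and qs = 4·836 - 463 = 2881.
Producer surplus without the control is ½ · (570 - 115.75) · 1817 = 412686.125.
With the floor, 1019 units are sold at 836. The supply price at q = 1019 is 370.5, so PS = ½ · [(836 - 115.75) + (836 - 370.5)] · 1019 = 604139.625.
Change in producer surplus = 604139.625 - 412686.125 = 191453.5.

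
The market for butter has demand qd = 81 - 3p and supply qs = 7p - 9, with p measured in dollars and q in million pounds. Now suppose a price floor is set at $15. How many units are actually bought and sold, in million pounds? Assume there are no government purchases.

36

Without the control the market clears where 81 - 3p = 7p - 9, i.e. p* = 9 and q* = 54.
The floor of 15 is above the equilibrium price 9, so it binds.
At p = 15: qd = 81 - 3·15 = 36 and qs = 7·15 - 9 = 96.
The quantity actually transacted is the short side, demand: 36.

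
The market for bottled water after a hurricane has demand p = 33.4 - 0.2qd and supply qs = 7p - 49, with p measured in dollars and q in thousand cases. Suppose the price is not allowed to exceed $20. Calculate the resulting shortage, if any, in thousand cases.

0

Rearranging demand gives qd = 167 - 5p. In a free market, 167 - 5p = 7p - 49 gives the equilibrium p* = 18, q* = 77.
Since 20 is above p* = 18, the ceiling does not bind and the free-market outcome prevails.
Since the control does not bind, there is no shortage.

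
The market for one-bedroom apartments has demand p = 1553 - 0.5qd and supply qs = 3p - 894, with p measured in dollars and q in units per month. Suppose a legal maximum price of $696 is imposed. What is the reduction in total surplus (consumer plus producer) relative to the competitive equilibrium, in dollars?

40560

Rearranging demand gives qd = 3106 - 2p. Equilibrium: 3106 - 2p = 3p - 894, so 4000 = 5p and p* = 800, q* = 1506.
Since 696 < 800, the ceiling is binding.
At p = 696: qd = 3106 - 2·696 = 1714 and qs = 3·696 - 894 = 1194.
Quantity traded falls to 1194. At q = 1194 the demand price is (3106 - 1194)/2 = 956 and the supply price is (894 + 1194)/3 = 696.
Deadweight loss = ½ · (956 - 696) · (1506 - 1194) = ½ · 260 · 312 = 40560.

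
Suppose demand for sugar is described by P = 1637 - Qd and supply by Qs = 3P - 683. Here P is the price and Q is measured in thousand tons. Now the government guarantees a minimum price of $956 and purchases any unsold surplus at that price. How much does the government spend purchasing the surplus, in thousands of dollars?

1437824

Rearranging demand gives Qd = 1637 - P. Equilibrium: 1637 - P = 3P - 683, so 2320 = 4P and P* = 580, Q* = 1057.
The floor of 956 is above the equilibrium price 580, so it binds.
At P = 956: Qd = 1637 - 956 = 681 and Qs = 3·956 - 683 = 2185.
Surplus = Qs - Qd = 1504.
Government expenditure = surplus × support price = 1504 × 956 = 1437824.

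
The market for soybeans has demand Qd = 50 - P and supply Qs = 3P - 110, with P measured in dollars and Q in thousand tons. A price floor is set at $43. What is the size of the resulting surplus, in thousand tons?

12

In a free market, 50 - P = 3P - 110 gives the equilibrium P* = 40, Q* = 10.
Because the floor (43) lies above the market-clearing price, it is binding.
At P = 43: Qd = 50 - 43 = 7 and Qs = 3·43 - 110 = 19.
Surplus = Qs - Qd = 19 - 7 = 12.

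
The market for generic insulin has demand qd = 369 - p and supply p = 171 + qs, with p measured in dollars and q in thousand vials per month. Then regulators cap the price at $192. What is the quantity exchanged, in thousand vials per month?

21

Rearranging supply gives qs = p - 171. In a free market, 369 - p = p - 171 gives the equilibrium p* = 270, q* = 99.
Because the ceiling (192) lies below the market-clearing price, it is binding.
At p = 192: qd = 369 - 192 = 177 and qs = 192 - 171 = 21.
The quantity actually transacted is the short side, supply: 21.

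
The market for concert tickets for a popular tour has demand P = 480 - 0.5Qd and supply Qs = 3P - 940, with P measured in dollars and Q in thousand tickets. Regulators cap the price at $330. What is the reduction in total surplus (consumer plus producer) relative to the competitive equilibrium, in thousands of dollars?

Rearranging demand gives Qd = 960 - 2P. In a free market, 960 - 2P = 3P - 940 gives the equilibrium P* = 380, Q* = 200.
The ceiling of 330 is below the equilibrium price 380, so it binds.
At P = 330: Qd = 960 - 2·330 = 300 and Qs = 3·330 - 940 = 50.
Quantity traded falls to 50. At Q = 50 the demand price is (960 - 50)/2 = 455 and the supply price is (940 + 50)/3 = 330.
Deadweight loss = ½ · (455 - 330) · (200 - 50) = ½ · 125 · 150 = 9375.

9375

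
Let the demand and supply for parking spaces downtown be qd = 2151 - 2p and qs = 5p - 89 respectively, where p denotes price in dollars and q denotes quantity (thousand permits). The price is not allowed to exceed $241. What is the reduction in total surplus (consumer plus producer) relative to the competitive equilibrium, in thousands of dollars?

54608.75

Equilibrium: 2151 - 2p = 5p - 89, so 2240 = 7p and p* = 320, q* = 1511.
The ceiling of 241 is below the equilibrium price 320, so it binds.
At p = 241: qd = 2151 - 2·241 = 1669 and qs = 5·241 - 89 = 1116.
Quantity traded falls to 1116. At q = 1116 the demand price is (2151 - 1116)/2 = 517.5 and the supply price is (89 + 1116)/5 = 241.
Deadweight loss = ½ · (517.5 - 241) · (1511 - 1116) = ½ · 276.5 · 395 = 54608.75.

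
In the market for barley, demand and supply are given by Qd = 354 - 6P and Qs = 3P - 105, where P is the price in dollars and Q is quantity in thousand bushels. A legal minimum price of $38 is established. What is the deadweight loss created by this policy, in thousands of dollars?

In a free market, 354 - 6P = 3P - 105 gives the equilibrium P* = 51, Q* = 48.
Since 38 is below P* = 51, the floor does not bind and the free-market outcome prevails.
Since the control does not bind, no trades are prevented and deadweight loss is zero.

0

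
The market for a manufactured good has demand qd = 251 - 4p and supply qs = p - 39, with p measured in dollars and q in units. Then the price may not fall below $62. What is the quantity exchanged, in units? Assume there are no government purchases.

Equilibrium: 251 - 4p = p - 39, so 290 = 5p and p* = 58, q* = 19.
Because the floor (62) lies above the market-clearing price, it is binding.
At p = 62: qd = 251 - 4·62 = 3 and qs = 62 - 39 = 23.
The quantity actually transacted is the short side, demand: 3.

3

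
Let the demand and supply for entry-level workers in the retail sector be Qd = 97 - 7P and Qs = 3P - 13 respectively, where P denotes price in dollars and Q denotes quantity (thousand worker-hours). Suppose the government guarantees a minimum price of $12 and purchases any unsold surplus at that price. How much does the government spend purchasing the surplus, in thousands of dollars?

120

Setting quantity demanded equal to quantity supplied, 97 - 7P = 3P - 13, gives P* = 11 and Q* = 20.
Because the floor (12) lies above the market-clearing price, it is binding.
At P = 12: Qd = 97 - 7·12 = 13 and Qs = 3·12 - 13 = 23.
Surplus = Qs - Qd = 10.
Government expenditure = surplus × support price = 10 × 12 = 120.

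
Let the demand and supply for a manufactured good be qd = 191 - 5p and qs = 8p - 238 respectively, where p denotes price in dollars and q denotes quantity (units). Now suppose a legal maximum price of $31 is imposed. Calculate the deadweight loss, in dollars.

41.6

In a free market, 191 - 5p = 8p - 238 gives the equilibrium p* = 33, q* = 26.
Since 31 < 33, the ceiling is binding.
At p = 31: qd = 191 - 5·31 = 36 and qs = 8·31 - 238 = 10.
Quantity traded falls to 10. At q = 10 the demand price is (191 - 10)/5 = 36.2 and the supply price is (238 + 10)/8 = 31.
Deadweight loss = ½ · (36.2 - 31) · (26 - 10) = ½ · 5.2 · 16 = 41.6.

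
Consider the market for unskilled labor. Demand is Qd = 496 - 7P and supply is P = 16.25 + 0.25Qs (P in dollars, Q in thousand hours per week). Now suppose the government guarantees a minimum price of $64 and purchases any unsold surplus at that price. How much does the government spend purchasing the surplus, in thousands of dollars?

Rearranging supply gives Qs = 4P - 65. In a free market, 496 - 7P = 4P - 65 gives the equilibrium P* = 51, Q* = 139.
Since 64 > 51, the floor is binding.
At P = 64: Qd = 496 - 7·64 = 48 and Qs = 4·64 - 65 = 191.
Surplus = Qs - Qd = 143.
Government expenditure = surplus × support price = 143 × 64 = 9152.

9152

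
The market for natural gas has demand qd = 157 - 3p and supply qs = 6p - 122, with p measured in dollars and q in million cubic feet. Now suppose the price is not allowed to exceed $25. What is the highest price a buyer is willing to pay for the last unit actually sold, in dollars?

43

Setting quantity demanded equal to quantity supplied, 157 - 3p = 6p - 122, gives p* = 31 and q* = 64.
Since 25 < 31, the ceiling is binding.
At p = 25: qd = 157 - 3·25 = 82 and qs = 6·25 - 122 = 28.
Only 28 units reach the market. On the demand curve, the marginal buyer's willingness to pay at q = 28 is (157 - 28)/3 = 43.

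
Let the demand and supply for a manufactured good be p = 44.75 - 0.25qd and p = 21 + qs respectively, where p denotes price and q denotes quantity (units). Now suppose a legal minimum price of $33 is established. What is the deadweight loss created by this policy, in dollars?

0

Rearranging demand gives qd = 179 - 4p; rearranging supply gives qs = p - 21. In a free market, 179 - 4p = p - 21 gives the equilibrium p* = 40, q* = 19.
Since 33 is below p* = 40, the floor does not bind and the free-market outcome prevails.
Since the control does not bind, no trades are prevented and deadweight loss is zero.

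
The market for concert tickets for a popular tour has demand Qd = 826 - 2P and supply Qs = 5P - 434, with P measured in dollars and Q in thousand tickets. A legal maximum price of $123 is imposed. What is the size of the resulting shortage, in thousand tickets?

399

Without the control the market clears where 826 - 2P = 5P - 434, i.e. P* = 180 and Q* = 466.
Because the ceiling (123) lies below the market-clearing price, it is binding.
At P = 123: Qd = 826 - 2·123 = 580 and Qs = 5·123 - 434 = 181.
Shortage = Qd - Qs = 580 - 181 = 399.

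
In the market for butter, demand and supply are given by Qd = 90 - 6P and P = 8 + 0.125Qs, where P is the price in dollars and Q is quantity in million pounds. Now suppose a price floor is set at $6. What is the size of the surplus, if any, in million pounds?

Rearranging supply gives Qs = 8P - 64. Without the control the market clears where 90 - 6P = 8P - 64, i.e. P* = 11 and Q* = 24.
The floor of 6 is below the equilibrium price 11, so it is not binding; the market clears at P* = 11, Q* = 24.
Since the control does not bind, there is no surplus.

0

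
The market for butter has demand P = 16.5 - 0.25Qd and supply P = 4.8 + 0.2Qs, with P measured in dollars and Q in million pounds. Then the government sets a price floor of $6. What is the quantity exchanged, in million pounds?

26

Rearranging demand gives Qd = 66 - 4P; rearranging supply gives Qs = 5P - 24. Equilibrium: 66 - 4P = 5P - 24, so 90 = 9P and P* = 10, Q* = 26.
The floor of 6 is below the equilibrium price 10, so it is not binding; the market clears at P* = 10, Q* = 26.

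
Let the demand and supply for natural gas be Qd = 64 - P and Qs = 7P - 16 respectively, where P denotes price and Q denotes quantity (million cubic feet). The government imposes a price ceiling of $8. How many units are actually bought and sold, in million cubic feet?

Setting quantity demanded equal to quantity supplied, 64 - P = 7P - 16, gives P* = 10 and Q* = 54.
Since 8 < 10, the ceiling is binding.
At P = 8: Qd = 64 - 8 = 56 and Qs = 7·8 - 16 = 40.
The quantity actually transacted is the short side, supply: 40.

40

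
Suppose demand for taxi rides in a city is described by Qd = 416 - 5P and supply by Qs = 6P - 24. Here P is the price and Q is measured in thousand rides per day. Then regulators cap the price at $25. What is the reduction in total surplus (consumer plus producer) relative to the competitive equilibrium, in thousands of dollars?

In a free market, 416 - 5P = 6P - 24 gives the equilibrium P* = 40, Q* = 216.
Because the ceiling (25) lies below the market-clearing price, it is binding.
At P = 25: Qd = 416 - 5·25 = 291 and Qs = 6·25 - 24 = 126.
Quantity traded falls to 126. At Q = 126 the demand price is (416 - 126)/5 = 58 and the supply price is (24 + 126)/6 = 25.
Deadweight loss = ½ · (58 - 25) · (216 - 126) = ½ · 33 · 90 = 1485.

1485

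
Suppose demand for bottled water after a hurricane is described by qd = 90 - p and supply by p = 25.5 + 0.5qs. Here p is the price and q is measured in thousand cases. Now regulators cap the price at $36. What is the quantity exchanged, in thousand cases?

21

Rearranging supply gives qs = 2p - 51. Equilibrium: 90 - p = 2p - 51, so 141 = 3p and p* = 47, q* = 43.
Because the ceiling (36) lies below the market-clearing price, it is binding.
At p = 36: qd = 90 - 36 = 54 and qs = 2·36 - 51 = 21.
The quantity actually transacted is the short side, supply: 21.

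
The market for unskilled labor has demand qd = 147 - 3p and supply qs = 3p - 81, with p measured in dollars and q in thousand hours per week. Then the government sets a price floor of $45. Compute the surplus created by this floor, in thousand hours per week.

42

Equilibrium: 147 - 3p = 3p - 81, so 228 = 6p and p* = 38, q* = 33.
The floor of 45 is above the equilibrium price 38, so it binds.
At p = 45: qd = 147 - 3·45 = 12 and qs = 3·45 - 81 = 54.
Surplus = qs - qd = 54 - 12 = 42.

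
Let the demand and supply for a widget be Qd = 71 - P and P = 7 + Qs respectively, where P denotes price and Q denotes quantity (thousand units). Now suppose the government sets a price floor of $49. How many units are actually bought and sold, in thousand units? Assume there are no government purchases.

22

Rearranging supply gives Qs = P - 7. Without the control the market clears where 71 - P = P - 7, i.e. P* = 39 and Q* = 32.
The floor of 49 is above the equilibrium price 39, so it binds.
At P = 49: Qd = 71 - 49 = 22 and Qs = 49 - 7 = 42.
The quantity actually transacted is the short side, demand: 22.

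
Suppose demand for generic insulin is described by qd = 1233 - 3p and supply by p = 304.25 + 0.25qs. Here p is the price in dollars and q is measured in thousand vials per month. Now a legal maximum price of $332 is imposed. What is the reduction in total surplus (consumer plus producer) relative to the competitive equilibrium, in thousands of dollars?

Rearranging supply gives qs = 4p - 1217. Without the control the market clears where 1233 - 3p = 4p - 1217, i.e. p* = 350 and q* = 183.
Since 332 < 350, the ceiling is binding.
At p = 332: qd = 1233 - 3·332 = 237 and qs = 4·332 - 1217 = 111.
Quantity traded falls to 111. At q = 111 the demand price is (1233 - 111)/3 = 374 and the supply price is (1217 + 111)/4 = 332.
Deadweight loss = ½ · (374 - 332) · (183 - 111) = ½ · 42 · 72 = 1512.

1512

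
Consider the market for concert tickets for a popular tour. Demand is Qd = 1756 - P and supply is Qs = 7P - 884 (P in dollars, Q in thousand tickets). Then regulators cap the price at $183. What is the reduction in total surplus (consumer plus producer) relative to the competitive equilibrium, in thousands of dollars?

Equilibrium: 1756 - P = 7P - 884, so 2640 = 8P and P* = 330, Q* = 1426.
The ceiling of 183 is below the equilibrium price 330, so it binds.
At P = 183: Qd = 1756 - 183 = 1573 and Qs = 7·183 - 884 = 397.
Quantity traded falls to 397. At Q = 397 the demand price is 1756 - 397 = 1359 and the supply price is (884 + 397)/7 = 183.
Deadweight loss = ½ · (1359 - 183) · (1426 - 397) = ½ · 1176 · 1029 = 605052.

605052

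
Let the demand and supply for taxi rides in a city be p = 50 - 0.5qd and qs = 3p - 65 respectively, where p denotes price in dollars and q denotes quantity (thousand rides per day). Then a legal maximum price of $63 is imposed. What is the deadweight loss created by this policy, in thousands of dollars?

0

Rearranging demand gives qd = 100 - 2p. Setting quantity demanded equal to quantity supplied, 100 - 2p = 3p - 65, gives p* = 33 and q* = 34.
The ceiling of 63 is above the equilibrium price 33, so it is not binding; the market clears at p* = 33, q* = 34.
Since the control does not bind, no trades are prevented and deadweight loss is zero.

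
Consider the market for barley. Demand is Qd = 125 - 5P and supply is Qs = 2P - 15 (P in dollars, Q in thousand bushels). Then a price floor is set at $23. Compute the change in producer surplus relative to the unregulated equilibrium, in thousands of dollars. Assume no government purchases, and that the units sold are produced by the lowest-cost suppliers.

-26.25

Equilibrium: 125 - 5P = 2P - 15, so 140 = 7P and P* = 20, Q* = 25.
Since 23 > 20, the floor is binding.
At P = 23: Qd = 125 - 5·23 = 10 and Qs = 2·23 - 15 = 31.
Producer surplus without the control is ½ · (20 - 7.5) · 25 = 156.25.
With the floor, 10 units are sold at 23. The supply price at Q = 10 is 12.5, so PS = ½ · [(23 - 7.5) + (23 - 12.5)] · 10 = 130.
Change in producer surplus = 130 - 156.25 = -26.25.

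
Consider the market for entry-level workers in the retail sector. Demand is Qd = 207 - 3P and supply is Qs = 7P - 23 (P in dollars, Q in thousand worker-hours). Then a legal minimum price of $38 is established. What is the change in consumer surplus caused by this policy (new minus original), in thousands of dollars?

-1732.5

Setting quantity demanded equal to quantity supplied, 207 - 3P = 7P - 23, gives P* = 23 and Q* = 138.
Since 38 > 23, the floor is binding.
At P = 38: Qd = 207 - 3·38 = 93 and Qs = 7·38 - 23 = 243.
Consumer surplus without the control is ½ · (69 - 23) · 138 = 3174.
With the floor, consumers buy 93 units at 38, so CS = ½ · (69 - 38) · 93 = 1441.5.
Change in consumer surplus = 1441.5 - 3174 = -1732.5.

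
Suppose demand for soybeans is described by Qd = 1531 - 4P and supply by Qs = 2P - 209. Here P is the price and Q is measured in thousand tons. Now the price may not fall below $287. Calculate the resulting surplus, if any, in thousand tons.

0

In a free market, 1531 - 4P = 2P - 209 gives the equilibrium P* = 290, Q* = 371.
The floor of 287 is below the equilibrium price 290, so it is not binding; the market clears at P* = 290, Q* = 371.
Since the control does not bind, there is no surplus.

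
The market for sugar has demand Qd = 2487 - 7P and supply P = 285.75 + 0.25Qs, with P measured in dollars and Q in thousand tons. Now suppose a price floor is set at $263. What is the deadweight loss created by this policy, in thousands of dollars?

0

Rearranging supply gives Qs = 4P - 1143. Setting quantity demanded equal to quantity supplied, 2487 - 7P = 4P - 1143, gives P* = 330 and Q* = 177.
The floor of 263 is below the equilibrium price 330, so it is not binding; the market clears at P* = 330, Q* = 177.
Since the control does not bind, no trades are prevented and deadweight loss is zero.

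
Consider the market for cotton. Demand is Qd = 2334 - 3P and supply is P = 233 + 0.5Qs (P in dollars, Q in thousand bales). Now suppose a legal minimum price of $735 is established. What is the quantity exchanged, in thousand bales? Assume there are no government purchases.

Rearranging supply gives Qs = 2P - 466. Equilibrium: 2334 - 3P = 2P - 466, so 2800 = 5P and P* = 560, Q* = 654.
The floor of 735 is above the equilibrium price 560, so it binds.
At P = 735: Qd = 2334 - 3·735 = 129 and Qs = 2·735 - 466 = 1004.
The quantity actually transacted is the short side, demand: 129.

129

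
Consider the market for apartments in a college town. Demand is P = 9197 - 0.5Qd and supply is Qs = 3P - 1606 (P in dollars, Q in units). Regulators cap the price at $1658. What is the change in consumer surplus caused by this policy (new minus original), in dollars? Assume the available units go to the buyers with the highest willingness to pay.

-4453313

Rearranging demand gives Qd = 18394 - 2P. In a free market, 18394 - 2P = 3P - 1606 gives the equilibrium P* = 4000, Q* = 10394.
The ceiling of 1658 is below the equilibrium price 4000, so it binds.
At P = 1658: Qd = 18394 - 2·1658 = 15078 and Qs = 3·1658 - 1606 = 3368.
Consumer surplus without the control is ½ · (9197 - 4000) · 10394 = 27008809.
With the ceiling, 3368 units are sold at 1658 (assume they go to the highest-value buyers). The demand price at Q = 3368 is 7513, so CS = ½ · [(9197 - 1658) + (7513 - 1658)] · 3368 = 22555496.
Change in consumer surplus = 22555496 - 27008809 = -4453313.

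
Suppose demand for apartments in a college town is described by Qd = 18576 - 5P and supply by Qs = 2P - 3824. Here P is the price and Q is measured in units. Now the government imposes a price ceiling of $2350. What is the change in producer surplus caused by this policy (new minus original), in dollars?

-1467100

Setting quantity demanded equal to quantity supplied, 18576 - 5P = 2P - 3824, gives P* = 3200 and Q* = 2576.
Since 2350 < 3200, the ceiling is binding.
At P = 2350: Qd = 18576 - 5·2350 = 6826 and Qs = 2·2350 - 3824 = 876.
Producer surplus without the control is ½ · (3200 - 1912) · 2576 = 1658944.
With the ceiling, producers sell 876 units at 2350, so PS = ½ · (2350 - 1912) · 876 = 191844.
Change in producer surplus = 191844 - 1658944 = -1467100.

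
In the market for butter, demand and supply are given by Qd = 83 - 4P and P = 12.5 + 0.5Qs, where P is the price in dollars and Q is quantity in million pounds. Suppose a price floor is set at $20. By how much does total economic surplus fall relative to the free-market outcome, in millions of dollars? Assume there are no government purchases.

24

Rearranging supply gives Qs = 2P - 25. Setting quantity demanded equal to quantity supplied, 83 - 4P = 2P - 25, gives P* = 18 and Q* = 11.
The floor of 20 is above the equilibrium price 18, so it binds.
At P = 20: Qd = 83 - 4·20 = 3 and Qs = 2·20 - 25 = 15.
Quantity traded falls to 3. At Q = 3 the demand price is (83 - 3)/4 = 20 and the supply price is (25 + 3)/2 = 14.
Deadweight loss = ½ · (20 - 14) · (11 - 3) = ½ · 6 · 8 = 24.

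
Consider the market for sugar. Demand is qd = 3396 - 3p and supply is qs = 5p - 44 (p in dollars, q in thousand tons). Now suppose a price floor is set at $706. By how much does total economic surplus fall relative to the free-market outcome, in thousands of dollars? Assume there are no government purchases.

182822.4

Without the control the market clears where 3396 - 3p = 5p - 44, i.e. p* = 430 and q* = 2106.
Since 706 > 430, the floor is binding.
At p = 706: qd = 3396 - 3·706 = 1278 and qs = 5·706 - 44 = 3486.
Quantity traded falls to 1278. At q = 1278 the demand price is (3396 - 1278)/3 = 706 and the supply price is (44 + 1278)/5 = 264.4.
Deadweight loss = ½ · (706 - 264.4) · (2106 - 1278) = ½ · 441.6 · 828 = 182822.4.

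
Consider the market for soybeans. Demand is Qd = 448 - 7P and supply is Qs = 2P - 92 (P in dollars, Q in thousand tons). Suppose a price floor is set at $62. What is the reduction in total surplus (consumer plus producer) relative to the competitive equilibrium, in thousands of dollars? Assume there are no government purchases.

63

Setting quantity demanded equal to quantity supplied, 448 - 7P = 2P - 92, gives P* = 60 and Q* = 28.
The floor of 62 is above the equilibrium price 60, so it binds.
At P = 62: Qd = 448 - 7·62 = 14 and Qs = 2·62 - 92 = 32.
Quantity traded falls to 14. At Q = 14 the demand price is (448 - 14)/7 = 62 and the supply price is (92 + 14)/2 = 53.
Deadweight loss = ½ · (62 - 53) · (28 - 14) = ½ · 9 · 14 = 63.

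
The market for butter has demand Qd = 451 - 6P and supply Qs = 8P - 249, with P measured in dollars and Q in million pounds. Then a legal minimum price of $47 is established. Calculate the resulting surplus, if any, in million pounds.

Without the control the market clears where 451 - 6P = 8P - 249, i.e. P* = 50 and Q* = 151.
Since 47 is below P* = 50, the floor does not bind and the free-market outcome prevails.
Since the control does not bind, there is no surplus.

0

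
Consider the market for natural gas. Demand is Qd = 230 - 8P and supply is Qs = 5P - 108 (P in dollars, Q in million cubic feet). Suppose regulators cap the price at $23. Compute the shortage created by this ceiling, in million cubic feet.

39

In a free market, 230 - 8P = 5P - 108 gives the equilibrium P* = 26, Q* = 22.
The ceiling of 23 is below the equilibrium price 26, so it binds.
At P = 23: Qd = 230 - 8·23 = 46 and Qs = 5·23 - 108 = 7.
Shortage = Qd - Qs = 46 - 7 = 39.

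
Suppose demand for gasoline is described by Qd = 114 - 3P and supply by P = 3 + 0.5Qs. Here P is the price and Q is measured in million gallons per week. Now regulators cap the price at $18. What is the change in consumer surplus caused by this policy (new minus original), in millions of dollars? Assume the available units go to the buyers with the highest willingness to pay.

156

Rearranging supply gives Qs = 2P - 6. Equilibrium: 114 - 3P = 2P - 6, so 120 = 5P and P* = 24, Q* = 42.
Because the ceiling (18) lies below the market-clearing price, it is binding.
At P = 18: Qd = 114 - 3·18 = 60 and Qs = 2·18 - 6 = 30.
Consumer surplus without the control is ½ · (38 - 24) · 42 = 294.
With the ceiling, 30 units are sold at 18 (assume they go to the highest-value buyers). The demand price at Q = 30 is 28, so CS = ½ · [(38 - 18) + (28 - 18)] · 30 = 450.
Change in consumer surplus = 450 - 294 = 156.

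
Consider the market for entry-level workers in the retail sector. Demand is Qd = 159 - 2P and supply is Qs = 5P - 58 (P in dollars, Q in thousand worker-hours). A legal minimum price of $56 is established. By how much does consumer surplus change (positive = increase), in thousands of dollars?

Without the control the market clears where 159 - 2P = 5P - 58, i.e. P* = 31 and Q* = 97.
Since 56 > 31, the floor is binding.
At P = 56: Qd = 159 - 2·56 = 47 and Qs = 5·56 - 58 = 222.
Consumer surplus without the control is ½ · (79.5 - 31) · 97 = 2352.25.
With the floor, consumers buy 47 units at 56, so CS = ½ · (79.5 - 56) · 47 = 552.25.
Change in consumer surplus = 552.25 - 2352.25 = -1800.

-1800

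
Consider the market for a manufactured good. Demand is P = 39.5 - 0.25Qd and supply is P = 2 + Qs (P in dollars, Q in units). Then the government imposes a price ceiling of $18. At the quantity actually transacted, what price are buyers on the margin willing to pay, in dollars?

Rearranging demand gives Qd = 158 - 4P; rearranging supply gives Qs = P - 2. Setting quantity demanded equal to quantity supplied, 158 - 4P = P - 2, gives P* = 32 and Q* = 30.
Because the ceiling (18) lies below the market-clearing price, it is binding.
At P = 18: Qd = 158 - 4·18 = 86 and Qs = 18 - 2 = 16.
Only 16 units reach the market. On the demand curve, the marginal buyer's willingness to pay at Q = 16 is (158 - 16)/4 = 35.5.

35.5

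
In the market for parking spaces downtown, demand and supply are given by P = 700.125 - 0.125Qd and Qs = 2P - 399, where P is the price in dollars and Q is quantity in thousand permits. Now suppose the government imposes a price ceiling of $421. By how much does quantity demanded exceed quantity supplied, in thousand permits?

1790

Rearranging demand gives Qd = 5601 - 8P. Equilibrium: 5601 - 8P = 2P - 399, so 6000 = 10P and P* = 600, Q* = 801.
Since 421 < 600, the ceiling is binding.
At P = 421: Qd = 5601 - 8·421 = 2233 and Qs = 2·421 - 399 = 443.
Shortage = Qd - Qs = 2233 - 443 = 1790.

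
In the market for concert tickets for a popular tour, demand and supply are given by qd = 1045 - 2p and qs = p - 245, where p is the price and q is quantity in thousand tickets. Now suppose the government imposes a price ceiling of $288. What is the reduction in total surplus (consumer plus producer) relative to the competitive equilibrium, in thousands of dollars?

15123

Without the control the market clears where 1045 - 2p = p - 245, i.e. p* = 430 and q* = 185.
Since 288 < 430, the ceiling is binding.
At p = 288: qd = 1045 - 2·288 = 469 and qs = 288 - 245 = 43.
Quantity traded falls to 43. At q = 43 the demand price is (1045 - 43)/2 = 501 and the supply price is 245 + 43 = 288.
Deadweight loss = ½ · (501 - 288) · (185 - 43) = ½ · 213 · 142 = 15123.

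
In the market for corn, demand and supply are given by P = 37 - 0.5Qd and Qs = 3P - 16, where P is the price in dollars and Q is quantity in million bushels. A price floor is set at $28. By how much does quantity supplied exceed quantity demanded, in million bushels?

50

Rearranging demand gives Qd = 74 - 2P. Setting quantity demanded equal to quantity supplied, 74 - 2P = 3P - 16, gives P* = 18 and Q* = 38.
The floor of 28 is above the equilibrium price 18, so it binds.
At P = 28: Qd = 74 - 2·28 = 18 and Qs = 3·28 - 16 = 68.
Surplus = Qs - Qd = 68 - 18 = 50.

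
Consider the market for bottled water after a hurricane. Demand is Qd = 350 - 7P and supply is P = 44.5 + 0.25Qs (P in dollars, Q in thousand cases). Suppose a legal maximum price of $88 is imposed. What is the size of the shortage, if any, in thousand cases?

Rearranging supply gives Qs = 4P - 178. Equilibrium: 350 - 7P = 4P - 178, so 528 = 11P and P* = 48, Q* = 14.
The ceiling of 88 is above the equilibrium price 48, so it is not binding; the market clears at P* = 48, Q* = 14.
Since the control does not bind, there is no shortage.

0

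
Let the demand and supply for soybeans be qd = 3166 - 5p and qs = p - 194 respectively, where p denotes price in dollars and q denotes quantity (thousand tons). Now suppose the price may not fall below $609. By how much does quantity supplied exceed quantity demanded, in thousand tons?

294

In a free market, 3166 - 5p = p - 194 gives the equilibrium p* = 560, q* = 366.
Since 609 > 560, the floor is binding.
At p = 609: qd = 3166 - 5·609 = 121 and qs = 609 - 194 = 415.
Surplus = qs - qd = 415 - 121 = 294.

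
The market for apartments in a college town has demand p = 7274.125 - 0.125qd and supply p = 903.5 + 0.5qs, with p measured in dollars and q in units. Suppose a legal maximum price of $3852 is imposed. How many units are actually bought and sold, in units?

Rearranging demand gives qd = 58193 - 8p; rearranging supply gives qs = 2p - 1807. Without the control the market clears where 58193 - 8p = 2p - 1807, i.e. p* = 6000 and q* = 10193.
Since 3852 < 6000, the ceiling is binding.
At p = 3852: qd = 58193 - 8·3852 = 27377 and qs = 2·3852 - 1807 = 5897.
The quantity actually transacted is the short side, supply: 5897.

5897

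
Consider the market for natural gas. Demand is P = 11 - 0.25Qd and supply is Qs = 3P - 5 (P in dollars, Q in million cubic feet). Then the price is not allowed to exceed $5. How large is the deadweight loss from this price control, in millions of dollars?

Rearranging demand gives Qd = 44 - 4P. Without the control the market clears where 44 - 4P = 3P - 5, i.e. P* = 7 and Q* = 16.
The ceiling of 5 is below the equilibrium price 7, so it binds.
At P = 5: Qd = 44 - 4·5 = 24 and Qs = 3·5 - 5 = 10.
Quantity traded falls to 10. At Q = 10 the demand price is (44 - 10)/4 = 8.5 and the supply price is (5 + 10)/3 = 5.
Deadweight loss = ½ · (8.5 - 5) · (16 - 10) = ½ · 3.5 · 6 = 10.5.

10.5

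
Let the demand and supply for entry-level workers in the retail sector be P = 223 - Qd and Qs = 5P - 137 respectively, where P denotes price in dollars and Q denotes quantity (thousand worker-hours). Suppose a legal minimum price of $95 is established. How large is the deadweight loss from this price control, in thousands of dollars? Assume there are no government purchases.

Rearranging demand gives Qd = 223 - P. Equilibrium: 223 - P = 5P - 137, so 360 = 6P and P* = 60, Q* = 163.
The floor of 95 is above the equilibrium price 60, so it binds.
At P = 95: Qd = 223 - 95 = 128 and Qs = 5·95 - 137 = 338.
Quantity traded falls to 128. At Q = 128 the demand price is 223 - 128 = 95 and the supply price is (137 + 128)/5 = 53.
Deadweight loss = ½ · (95 - 53) · (163 - 128) = ½ · 42 · 35 = 735.

735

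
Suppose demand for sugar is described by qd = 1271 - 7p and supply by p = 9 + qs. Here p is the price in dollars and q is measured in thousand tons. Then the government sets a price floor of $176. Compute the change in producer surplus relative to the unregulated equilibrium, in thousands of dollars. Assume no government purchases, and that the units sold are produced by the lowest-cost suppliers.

Rearranging supply gives qs = p - 9. Without the control the market clears where 1271 - 7p = p - 9, i.e. p* = 160 and q* = 151.
Since 176 > 160, the floor is binding.
At p = 176: qd = 1271 - 7·176 = 39 and qs = 176 - 9 = 167.
Producer surplus without the control is ½ · (160 - 9) · 151 = 11400.5.
With the floor, 39 units are sold at 176. The supply price at q = 39 is 48, so PS = ½ · [(176 - 9) + (176 - 48)] · 39 = 5752.5.
Change in producer surplus = 5752.5 - 11400.5 = -5648.

-5648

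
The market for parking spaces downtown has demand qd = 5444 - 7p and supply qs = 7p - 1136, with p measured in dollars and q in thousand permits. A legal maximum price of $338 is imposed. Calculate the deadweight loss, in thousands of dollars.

121968

In a free market, 5444 - 7p = 7p - 1136 gives the equilibrium p* = 470, q* = 2154.
Because the ceiling (338) lies below the market-clearing price, it is binding.
At p = 338: qd = 5444 - 7·338 = 3078 and qs = 7·338 - 1136 = 1230.
Quantity traded falls to 1230. At q = 1230 the demand price is (5444 - 1230)/7 = 602 and the supply price is (1136 + 1230)/7 = 338.
Deadweight loss = ½ · (602 - 338) · (2154 - 1230) = ½ · 264 · 924 = 121968.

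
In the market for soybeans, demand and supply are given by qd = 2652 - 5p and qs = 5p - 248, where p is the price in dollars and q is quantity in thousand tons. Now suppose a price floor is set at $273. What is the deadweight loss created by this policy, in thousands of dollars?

In a free market, 2652 - 5p = 5p - 248 gives the equilibrium p* = 290, q* = 1202.
The floor of 273 is below the equilibrium price 290, so it is not binding; the market clears at p* = 290, q* = 1202.
Since the control does not bind, no trades are prevented and deadweight loss is zero.

0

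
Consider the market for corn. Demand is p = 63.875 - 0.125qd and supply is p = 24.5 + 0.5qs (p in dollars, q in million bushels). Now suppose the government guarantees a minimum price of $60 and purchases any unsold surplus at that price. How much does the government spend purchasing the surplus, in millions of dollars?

Rearranging demand gives qd = 511 - 8p; rearranging supply gives qs = 2p - 49. Equilibrium: 511 - 8p = 2p - 49, so 560 = 10p and p* = 56, q* = 63.
Because the floor (60) lies above the market-clearing price, it is binding.
At p = 60: qd = 511 - 8·60 = 31 and qs = 2·60 - 49 = 71.
Surplus = qs - qd = 40.
Government expenditure = surplus × support price = 40 × 60 = 2400.

2400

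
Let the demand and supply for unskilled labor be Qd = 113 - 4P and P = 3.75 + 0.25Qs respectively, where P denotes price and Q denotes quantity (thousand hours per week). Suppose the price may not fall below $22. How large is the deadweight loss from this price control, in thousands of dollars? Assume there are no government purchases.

Rearranging supply gives Qs = 4P - 15. Without the control the market clears where 113 - 4P = 4P - 15, i.e. P* = 16 and Q* = 49.
Because the floor (22) lies above the market-clearing price, it is binding.
At P = 22: Qd = 113 - 4·22 = 25 and Qs = 4·22 - 15 = 73.
Quantity traded falls to 25. At Q = 25 the demand price is (113 - 25)/4 = 22 and the supply price is (15 + 25)/4 = 10.
Deadweight loss = ½ · (22 - 10) · (49 - 25) = ½ · 12 · 24 = 144.

144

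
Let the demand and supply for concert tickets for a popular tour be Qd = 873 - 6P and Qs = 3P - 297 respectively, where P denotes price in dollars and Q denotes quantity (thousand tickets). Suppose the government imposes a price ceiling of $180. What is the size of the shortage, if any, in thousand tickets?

In a free market, 873 - 6P = 3P - 297 gives the equilibrium P* = 130, Q* = 93.
The ceiling of 180 is above the equilibrium price 130, so it is not binding; the market clears at P* = 130, Q* = 93.
Since the control does not bind, there is no shortage.

0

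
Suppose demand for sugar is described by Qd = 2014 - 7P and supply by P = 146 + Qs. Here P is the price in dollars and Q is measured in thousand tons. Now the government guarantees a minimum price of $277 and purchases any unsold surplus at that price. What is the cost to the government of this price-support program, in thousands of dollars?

Rearranging supply gives Qs = P - 146. Setting quantity demanded equal to quantity supplied, 2014 - 7P = P - 146, gives P* = 270 and Q* = 124.
Since 277 > 270, the floor is binding.
At P = 277: Qd = 2014 - 7·277 = 75 and Qs = 277 - 146 = 131.
Surplus = Qs - Qd = 56.
Government expenditure = surplus × support price = 56 × 277 = 15512.

15512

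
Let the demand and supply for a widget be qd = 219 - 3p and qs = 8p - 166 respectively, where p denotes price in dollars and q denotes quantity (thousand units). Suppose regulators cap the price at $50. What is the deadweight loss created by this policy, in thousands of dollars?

0

Without the control the market clears where 219 - 3p = 8p - 166, i.e. p* = 35 and q* = 114.
The ceiling of 50 is above the equilibrium price 35, so it is not binding; the market clears at p* = 35, q* = 114.
Since the control does not bind, no trades are prevented and deadweight loss is zero.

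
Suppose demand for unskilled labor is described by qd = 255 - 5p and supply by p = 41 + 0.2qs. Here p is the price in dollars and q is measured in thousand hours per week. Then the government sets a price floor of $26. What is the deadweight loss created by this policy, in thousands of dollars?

0

Rearranging supply gives qs = 5p - 205. In a free market, 255 - 5p = 5p - 205 gives the equilibrium p* = 46, q* = 25.
Since 26 is below p* = 46, the floor does not bind and the free-market outcome prevails.
Since the control does not bind, no trades are prevented and deadweight loss is zero.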